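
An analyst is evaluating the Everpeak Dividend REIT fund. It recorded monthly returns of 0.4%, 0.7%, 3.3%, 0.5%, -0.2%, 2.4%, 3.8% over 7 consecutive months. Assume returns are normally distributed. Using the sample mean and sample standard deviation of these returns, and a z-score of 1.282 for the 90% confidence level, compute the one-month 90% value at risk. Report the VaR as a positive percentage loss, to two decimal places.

r̄ = (0.4 + 0.7 + 3.3 + 0.5 − 0.2 + 2.4 + 3.8) / 7 = 1.5571%
Σ(r − r̄)² = (0.4 − 1.5571)² + (0.7 − 1.5571)² + … = 15.0571
σ = √[15.0571 / 6] = 1.5841%
VaR = −(r̄ − z·σ) = −(1.5571 − 1.282 × 1.5841) = −(-0.4737) = 0.4737%

0.47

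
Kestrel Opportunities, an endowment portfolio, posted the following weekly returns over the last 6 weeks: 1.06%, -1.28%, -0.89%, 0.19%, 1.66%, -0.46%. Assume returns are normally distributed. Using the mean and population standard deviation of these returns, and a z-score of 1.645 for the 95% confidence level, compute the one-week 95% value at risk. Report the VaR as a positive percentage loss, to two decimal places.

1.67

r̄ = (1.06 − 1.28 − 0.89 + 0.19 + 1.66 − 0.46) / 6 = 0.0467%
Σ(r − r̄)² = (1.06 − 0.0467)² + (-1.28 − 0.0467)² + … = 6.5443
population σ = √(6.5443 / 6) = √1.0907 = 1.0444%
VaR = −(r̄ − z·σ) = −(0.0467 − 1.645 × 1.0444) = −(-1.6713) = 1.6713%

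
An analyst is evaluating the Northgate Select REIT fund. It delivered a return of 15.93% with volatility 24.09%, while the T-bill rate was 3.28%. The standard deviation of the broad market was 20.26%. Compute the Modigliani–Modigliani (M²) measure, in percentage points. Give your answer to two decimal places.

Sharpe = (Rp − Rf) / σp = (15.93% − 3.28%) / 24.09% = 0.5251
M² = Rf + Sharpe × σm = 3.28% + 0.5251 × 20.26% = 13.9185%

13.92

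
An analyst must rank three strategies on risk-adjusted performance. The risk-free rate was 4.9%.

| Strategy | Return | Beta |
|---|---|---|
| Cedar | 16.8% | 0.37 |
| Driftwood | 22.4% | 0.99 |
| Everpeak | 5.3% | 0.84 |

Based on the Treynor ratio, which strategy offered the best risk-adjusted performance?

Cedar: Treynor = (16.8% − 4.9%) / 0.37 = 32.162
Driftwood: Treynor = (22.4% − 4.9%) / 0.99 = 17.677
Everpeak: Treynor = (5.3% − 4.9%) / 0.84 = 0.476
Highest: Cedar (32.162).

Cedar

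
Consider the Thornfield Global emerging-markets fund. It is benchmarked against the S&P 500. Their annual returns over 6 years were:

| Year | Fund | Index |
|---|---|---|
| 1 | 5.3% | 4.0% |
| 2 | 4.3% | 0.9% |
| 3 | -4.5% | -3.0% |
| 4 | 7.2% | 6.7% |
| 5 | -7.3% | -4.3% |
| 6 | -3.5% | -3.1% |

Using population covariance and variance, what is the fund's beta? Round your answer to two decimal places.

r̄p = 0.2500%,  r̄m = 0.2000%
Cov = Σ(rp − r̄p)(rm − r̄m) / 6 = 21.4583
Var(rm) = Σ(rm − r̄m)² / 6 = 16.4267
β = Cov / Var = 21.4583 / 16.4267 = 1.3063

1.31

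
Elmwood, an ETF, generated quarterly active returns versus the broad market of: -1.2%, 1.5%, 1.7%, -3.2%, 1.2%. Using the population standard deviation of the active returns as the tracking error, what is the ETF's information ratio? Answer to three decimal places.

μ = (-1.2 + 1.5 + 1.7 − 3.2 + 1.2) / 5 = 0.0000%
Σ(r − μ)² = 18.2600; population σ = √(18.2600/5) = 1.9110%
IR = μ / tracking error = 0.0000 / 1.9110 = 0.0000

0.000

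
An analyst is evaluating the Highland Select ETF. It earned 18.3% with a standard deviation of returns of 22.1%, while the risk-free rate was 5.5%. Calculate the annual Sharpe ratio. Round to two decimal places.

0.58

Sharpe = (Rp − Rf) / σp = (18.3% − 5.5%) / 22.1% = 12.80% / 22.1% = 0.5792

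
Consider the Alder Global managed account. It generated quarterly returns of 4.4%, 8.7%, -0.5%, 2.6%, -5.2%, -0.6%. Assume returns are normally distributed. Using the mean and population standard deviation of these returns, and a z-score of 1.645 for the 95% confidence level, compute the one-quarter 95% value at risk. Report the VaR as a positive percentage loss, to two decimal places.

5.63

r̄ = (4.4 + 8.7 − 0.5 + 2.6 − 5.2 − 0.6) / 6 = 1.5667%
Σ(r − r̄)² = (4.4 − 1.5667)² + (8.7 − 1.5667)² + … = 114.7333
population σ = √(114.7333 / 6) = √19.1222 = 4.3729%
VaR = −(r̄ − z·σ) = −(1.5667 − 1.645 × 4.3729) = −(-5.6267) = 5.6267%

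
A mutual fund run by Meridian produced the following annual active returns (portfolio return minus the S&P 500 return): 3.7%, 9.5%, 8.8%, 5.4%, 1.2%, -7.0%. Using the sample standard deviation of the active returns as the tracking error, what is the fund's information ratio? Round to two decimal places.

Mean return r̄ = 21.60 / 6 = 3.6000%
Sample std dev = √[183.2200 / 5] = 6.0534%
IR = r̄ / tracking error = 3.6000 / 6.0534 = 0.5947

0.59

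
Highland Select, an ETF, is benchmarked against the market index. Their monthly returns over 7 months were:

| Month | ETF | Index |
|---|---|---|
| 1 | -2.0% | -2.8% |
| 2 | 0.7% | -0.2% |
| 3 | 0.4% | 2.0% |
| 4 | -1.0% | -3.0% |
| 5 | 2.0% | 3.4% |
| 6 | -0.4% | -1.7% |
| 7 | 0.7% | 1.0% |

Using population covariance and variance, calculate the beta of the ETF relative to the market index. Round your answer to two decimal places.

r̄p = 0.0571%,  r̄m = -0.1857%
Cov = Σ(rp − r̄p)(rm − r̄m) / 7 = 2.5020
Var(rm) = Σ(rm − r̄m)² / 7 = 5.1555
β = Cov / Var = 2.5020 / 5.1555 = 0.4853

0.49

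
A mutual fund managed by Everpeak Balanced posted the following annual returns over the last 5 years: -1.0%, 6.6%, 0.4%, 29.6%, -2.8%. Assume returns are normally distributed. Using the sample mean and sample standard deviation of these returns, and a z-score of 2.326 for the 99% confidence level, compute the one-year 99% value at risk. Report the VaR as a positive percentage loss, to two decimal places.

24.51

r̄ = (-1 + 6.6 + 0.4 + 29.6 − 2.8) / 5 = 32.80 / 5 = 6.5600%
Σ(r − r̄)² = 713.5520; sample σ = √(713.5520/4) = 13.3562%
VaR = −(r̄ − z·σ) = −(6.5600 − 2.326 × 13.3562) = −(-24.5065) = 24.5065%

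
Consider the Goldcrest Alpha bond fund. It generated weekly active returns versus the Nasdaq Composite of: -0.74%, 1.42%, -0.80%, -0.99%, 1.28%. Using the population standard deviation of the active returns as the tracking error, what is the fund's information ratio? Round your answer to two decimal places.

Mean return r̄ = 0.170 / 5 = 0.0340%
Σ(r − r̄)² = (-0.74 − 0.0340)² + (1.42 − 0.0340)² + … = 5.8167
population σ = √(5.8167 / 5) = √1.1633 = 1.0786%
IR = r̄ / tracking error = 0.0340 / 1.0786 = 0.0315

0.03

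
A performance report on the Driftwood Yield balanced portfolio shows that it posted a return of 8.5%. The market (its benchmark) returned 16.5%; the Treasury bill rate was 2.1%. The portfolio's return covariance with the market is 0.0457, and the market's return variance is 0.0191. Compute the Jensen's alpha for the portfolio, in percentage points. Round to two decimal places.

β = Cov / Var = 0.0457 / 0.0191 = 2.3927
E[R] = Rf + β(Rm − Rf) = 2.1% + 2.3927 × (16.5% − 2.1%) = 36.5549%
α = Rp − E[R] = 8.5% − 36.5549% = -28.0549

-28.05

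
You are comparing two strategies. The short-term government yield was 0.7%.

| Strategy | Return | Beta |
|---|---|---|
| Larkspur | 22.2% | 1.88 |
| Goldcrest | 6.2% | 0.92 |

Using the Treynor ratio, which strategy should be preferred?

Larkspur

Larkspur: Treynor = (22.2% − 0.7%) / 1.88 = 11.436
Goldcrest: Treynor = (6.2% − 0.7%) / 0.92 = 5.978
Highest: Larkspur (11.436).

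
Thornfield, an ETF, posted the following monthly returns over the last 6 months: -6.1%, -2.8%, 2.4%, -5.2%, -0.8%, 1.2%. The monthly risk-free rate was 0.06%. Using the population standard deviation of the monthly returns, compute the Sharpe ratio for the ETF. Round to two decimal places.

-0.62

Mean return μ = -11.30 / 6 = -1.8833%
Population std dev = √[58.6483 / 6] = 3.1265%
Sharpe = (μ − rf) / σ = (-1.8833 − 0.06) / 3.1265 = -1.9433 / 3.1265 = -0.6216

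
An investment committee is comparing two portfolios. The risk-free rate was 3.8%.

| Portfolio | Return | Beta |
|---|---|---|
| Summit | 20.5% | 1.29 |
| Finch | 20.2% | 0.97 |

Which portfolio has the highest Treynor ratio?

Finch

Summit: Treynor = (20.5% − 3.8%) / 1.29 = 12.946
Finch: Treynor = (20.2% − 3.8%) / 0.97 = 16.907
Highest: Finch (16.907).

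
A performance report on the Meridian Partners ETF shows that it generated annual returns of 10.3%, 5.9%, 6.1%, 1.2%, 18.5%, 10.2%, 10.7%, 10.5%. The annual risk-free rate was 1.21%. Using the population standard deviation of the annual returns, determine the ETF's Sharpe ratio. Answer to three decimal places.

1.693

r̄ = (10.3 + 5.9 + 6.1 + 1.2 + 18.5 + 10.2 + 10.7 + 10.5) / 8 = 9.1750%
Σ(r − r̄)² = 177.1350; population σ = √(177.1350/8) = 4.7055%
Sharpe = (r̄ − rf) / σ = (9.1750 − 1.21) / 4.7055 = 7.9650 / 4.7055 = 1.6927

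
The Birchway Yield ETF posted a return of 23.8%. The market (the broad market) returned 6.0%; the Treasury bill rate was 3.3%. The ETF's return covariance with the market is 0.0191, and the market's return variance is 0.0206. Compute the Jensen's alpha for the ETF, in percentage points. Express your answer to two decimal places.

18.00

β = Cov / Var = 0.0191 / 0.0206 = 0.9272
E[R] = Rf + β(Rm − Rf) = 3.3% + 0.9272 × (6.0% − 3.3%) = 5.8034%
α = Rp − E[R] = 23.8% − 5.8034% = 17.9966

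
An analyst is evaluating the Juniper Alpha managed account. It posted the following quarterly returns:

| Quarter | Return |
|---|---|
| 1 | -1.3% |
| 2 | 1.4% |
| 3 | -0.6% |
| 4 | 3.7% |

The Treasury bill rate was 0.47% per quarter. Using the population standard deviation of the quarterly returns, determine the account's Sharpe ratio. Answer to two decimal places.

0.17

r̄ = (-1.3 + 1.4 − 0.6 + 3.7) / 4 = 3.20 / 4 = 0.8000%
Σ(r − r̄)² = (-1.3 − 0.8000)² + (1.4 − 0.8000)² + … = 15.1400
population σ = √(15.1400 / 4) = √3.7850 = 1.9455%
Sharpe = (r̄ − rf) / σ = (0.8000 − 0.47) / 1.9455 = 0.3300 / 1.9455 = 0.1696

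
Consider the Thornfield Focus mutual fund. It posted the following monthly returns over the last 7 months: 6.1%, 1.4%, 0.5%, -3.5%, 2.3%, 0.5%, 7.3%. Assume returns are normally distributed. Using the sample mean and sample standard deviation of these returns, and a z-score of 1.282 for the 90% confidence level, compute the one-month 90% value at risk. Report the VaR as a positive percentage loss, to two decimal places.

2.60

Mean return r̄ = 14.60 / 7 = 2.0857%
Sample σ = √[Σ(r − r̄)² / 6] = √[80.0486 / 6] = √13.3414 = 3.6526%
VaR = −(r̄ − z·σ) = −(2.0857 − 1.282 × 3.6526) = −(-2.5969) = 2.5969%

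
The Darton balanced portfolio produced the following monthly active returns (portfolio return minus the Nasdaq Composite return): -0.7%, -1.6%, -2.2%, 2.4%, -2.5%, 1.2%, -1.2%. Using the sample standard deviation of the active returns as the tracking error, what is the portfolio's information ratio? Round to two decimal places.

-0.36

μ = (-0.7 − 1.6 − 2.2 + 2.4 − 2.5 + 1.2 − 1.2) / 7 = -0.6571%
Σ(r − μ)² = 19.7571; sample σ = √(19.7571/6) = 1.8146%
IR = μ / tracking error = -0.6571 / 1.8146 = -0.3621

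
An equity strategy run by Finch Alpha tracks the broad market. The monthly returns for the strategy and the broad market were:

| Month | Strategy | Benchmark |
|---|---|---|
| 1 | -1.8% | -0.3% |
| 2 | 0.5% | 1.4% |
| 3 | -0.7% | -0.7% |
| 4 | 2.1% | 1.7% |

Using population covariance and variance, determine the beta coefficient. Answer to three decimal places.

1.213

r̄p = 0.0250%,  r̄m = 0.5250%
Cov = Σ(rp − r̄p)(rm − r̄m) / 4 = 1.3119
Var(rm) = Σ(rm − r̄m)² / 4 = 1.0819
β = Cov / Var = 1.3119 / 1.0819 = 1.2126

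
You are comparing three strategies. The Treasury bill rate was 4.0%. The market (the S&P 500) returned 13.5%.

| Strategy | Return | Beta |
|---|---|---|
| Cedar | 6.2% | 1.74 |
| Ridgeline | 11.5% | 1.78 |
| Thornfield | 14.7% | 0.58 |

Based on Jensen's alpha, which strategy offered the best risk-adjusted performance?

Thornfield

Cedar: α = 6.2% − [4.0% + 1.74 × (13.5% − 4.0%)] = -14.330
Ridgeline: α = 11.5% − [4.0% + 1.78 × (13.5% − 4.0%)] = -9.410
Thornfield: α = 14.7% − [4.0% + 0.58 × (13.5% − 4.0%)] = 5.190
Highest: Thornfield (5.190).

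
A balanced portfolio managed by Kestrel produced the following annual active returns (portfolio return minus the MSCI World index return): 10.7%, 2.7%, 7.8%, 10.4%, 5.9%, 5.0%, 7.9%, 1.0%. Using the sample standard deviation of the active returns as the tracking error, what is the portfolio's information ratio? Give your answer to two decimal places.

Mean return r̄ = 51.40 / 8 = 6.4250%
Sample σ = √[Σ(r − r̄)² / 7] = √[83.7550 / 7] = √11.9650 = 3.4590%
IR = r̄ / tracking error = 6.4250 / 3.4590 = 1.8575

1.86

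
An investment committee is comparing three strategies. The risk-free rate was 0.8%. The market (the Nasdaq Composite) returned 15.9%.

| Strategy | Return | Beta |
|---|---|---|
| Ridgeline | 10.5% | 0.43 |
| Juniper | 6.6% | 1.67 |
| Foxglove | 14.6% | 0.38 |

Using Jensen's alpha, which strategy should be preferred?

Foxglove

Ridgeline: α = 10.5% − [0.8% + 0.43 × (15.9% − 0.8%)] = 3.207
Juniper: α = 6.6% − [0.8% + 1.67 × (15.9% − 0.8%)] = -19.417
Foxglove: α = 14.6% − [0.8% + 0.38 × (15.9% − 0.8%)] = 8.062
Highest: Foxglove (8.062).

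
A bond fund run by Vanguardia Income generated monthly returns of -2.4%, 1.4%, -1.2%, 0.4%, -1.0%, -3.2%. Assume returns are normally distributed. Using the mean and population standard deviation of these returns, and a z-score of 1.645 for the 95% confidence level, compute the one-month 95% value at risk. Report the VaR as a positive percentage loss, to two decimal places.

3.56

μ = (-2.4 + 1.4 − 1.2 + 0.4 − 1 − 3.2) / 6 = -1.0000%
Population σ = √[Σ(r − μ)² / 6] = √[14.5600 / 6] = √2.4267 = 1.5578%
VaR = −(μ − z·σ) = −(-1.0000 − 1.645 × 1.5578) = −(-3.5626) = 3.5626%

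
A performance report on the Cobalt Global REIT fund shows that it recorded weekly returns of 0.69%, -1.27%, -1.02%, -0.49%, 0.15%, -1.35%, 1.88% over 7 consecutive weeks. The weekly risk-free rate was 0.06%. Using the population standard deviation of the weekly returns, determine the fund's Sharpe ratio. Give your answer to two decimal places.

-0.24

r̄ = (0.69 − 1.27 − 1.02 − 0.49 + 0.15 − 1.35 + 1.88) / 7 = -0.2014%
Population std dev = √[8.4649 / 7] = 1.0997%
Sharpe = (r̄ − rf) / σ = (-0.2014 − 0.06) / 1.0997 = -0.2614 / 1.0997 = -0.2377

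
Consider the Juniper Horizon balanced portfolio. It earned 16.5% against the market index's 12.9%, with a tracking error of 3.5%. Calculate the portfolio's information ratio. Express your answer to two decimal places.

1.03

IR = (Rp − Rb) / TE = (16.5% − 12.9%) / 3.5% = 3.60% / 3.5% = 1.0286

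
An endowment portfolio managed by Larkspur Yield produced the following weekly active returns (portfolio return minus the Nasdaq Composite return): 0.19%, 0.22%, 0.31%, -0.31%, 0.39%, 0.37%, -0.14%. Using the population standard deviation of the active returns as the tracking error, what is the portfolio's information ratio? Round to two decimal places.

r̄ = (0.19 + 0.22 + 0.31 − 0.31 + 0.39 + 0.37 − 0.14) / 7 = 1.030 / 7 = 0.1471%
Σ(r − r̄)² = (0.19 − 0.1471)² + (0.22 − 0.1471)² + (0.31 − 0.1471)² + … = 0.4337
σ = √[0.4337 / 7] = 0.2489%
IR = r̄ / tracking error = 0.1471 / 0.2489 = 0.5910

0.59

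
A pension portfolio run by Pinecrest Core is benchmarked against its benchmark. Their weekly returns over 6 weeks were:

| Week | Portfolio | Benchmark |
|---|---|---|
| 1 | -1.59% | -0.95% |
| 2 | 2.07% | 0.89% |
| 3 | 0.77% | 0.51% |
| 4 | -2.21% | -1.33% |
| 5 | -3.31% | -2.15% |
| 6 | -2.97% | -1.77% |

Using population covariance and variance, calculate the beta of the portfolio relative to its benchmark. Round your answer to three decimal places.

r̄p = -1.2067%,  r̄m = -0.8000%
Cov = Σ(rp − r̄p)(rm − r̄m) / 6 = 2.2110
Var(rm) = Σ(rm − r̄m)² / 6 = 1.2732
β = Cov / Var = 2.2110 / 1.2732 = 1.7366

1.737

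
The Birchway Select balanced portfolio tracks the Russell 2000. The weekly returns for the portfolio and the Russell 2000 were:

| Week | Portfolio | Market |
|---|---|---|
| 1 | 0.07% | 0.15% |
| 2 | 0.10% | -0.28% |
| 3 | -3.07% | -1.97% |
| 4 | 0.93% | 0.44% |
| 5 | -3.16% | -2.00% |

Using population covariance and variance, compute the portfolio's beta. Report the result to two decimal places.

r̄p = -1.0260%,  r̄m = -0.7320%
Cov = Σ(rp − r̄p)(rm − r̄m) / 5 = 1.8009
Var(rm) = Σ(rm − r̄m)² / 5 = 1.0993
β = Cov / Var = 1.8009 / 1.0993 = 1.6382

1.64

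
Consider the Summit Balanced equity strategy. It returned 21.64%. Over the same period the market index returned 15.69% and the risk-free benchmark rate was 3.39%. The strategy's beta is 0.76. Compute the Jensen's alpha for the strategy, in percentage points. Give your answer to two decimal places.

CAPM expected return = Rf + β(Rm − Rf) = 3.39% + 0.76 × (15.69% − 3.39%) = 3.39 + 0.76 × 12.30 = 12.7380%
Jensen's α = Rp − E[R] = 21.64% − 12.7380% = 8.9020

8.90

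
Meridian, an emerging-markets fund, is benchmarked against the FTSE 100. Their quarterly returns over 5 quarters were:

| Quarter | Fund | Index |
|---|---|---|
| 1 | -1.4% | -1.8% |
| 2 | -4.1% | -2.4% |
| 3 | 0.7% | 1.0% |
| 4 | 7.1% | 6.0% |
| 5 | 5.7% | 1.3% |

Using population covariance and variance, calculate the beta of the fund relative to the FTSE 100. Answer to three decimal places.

1.275

r̄p = 1.6000%,  r̄m = 0.8200%
Cov = Σ(rp − r̄p)(rm − r̄m) / 5 = 11.3020
Var(rm) = Σ(rm − r̄m)² / 5 = 8.8656
β = Cov / Var = 11.3020 / 8.8656 = 1.2748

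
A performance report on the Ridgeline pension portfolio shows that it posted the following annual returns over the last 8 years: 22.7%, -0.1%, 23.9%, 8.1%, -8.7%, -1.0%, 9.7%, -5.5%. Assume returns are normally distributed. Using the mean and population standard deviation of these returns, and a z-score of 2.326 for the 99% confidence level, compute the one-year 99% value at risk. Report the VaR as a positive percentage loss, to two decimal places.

20.53

r̄ = (22.7 − 0.1 + 23.9 + 8.1 − 8.7 − 1 + 9.7 − 5.5) / 8 = 6.1375%
Σ(r − r̄)² = (22.7 − 6.1375)² + (-0.1 − 6.1375)² + (23.9 − 6.1375)² + … = 1051.7988
σ = √[1051.7988 / 8] = 11.4662%
VaR = −(r̄ − z·σ) = −(6.1375 − 2.326 × 11.4662) = −(-20.5329) = 20.5329%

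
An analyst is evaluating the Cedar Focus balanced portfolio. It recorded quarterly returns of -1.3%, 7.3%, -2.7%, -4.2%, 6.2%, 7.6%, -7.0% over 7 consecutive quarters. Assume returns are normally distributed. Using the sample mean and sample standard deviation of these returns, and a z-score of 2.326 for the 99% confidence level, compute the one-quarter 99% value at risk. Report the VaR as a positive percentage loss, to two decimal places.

r̄ = (-1.3 + 7.3 − 2.7 − 4.2 + 6.2 + 7.6 − 7) / 7 = 5.90 / 7 = 0.8429%
Σ(r − r̄)² = (-1.3 − 0.8429)² + (7.3 − 0.8429)² + … = 220.1371
sample σ = √(220.1371 / 6) = √36.6895 = 6.0572%
VaR = −(r̄ − z·σ) = −(0.8429 − 2.326 × 6.0572) = −(-13.2461) = 13.2461%

13.25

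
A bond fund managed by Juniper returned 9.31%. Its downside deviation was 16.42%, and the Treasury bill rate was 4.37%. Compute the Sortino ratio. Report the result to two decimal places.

Sortino = (Rp − Rf) / σd = (9.31% − 4.37%) / 16.42% = 4.94% / 16.42% = 0.3009

0.30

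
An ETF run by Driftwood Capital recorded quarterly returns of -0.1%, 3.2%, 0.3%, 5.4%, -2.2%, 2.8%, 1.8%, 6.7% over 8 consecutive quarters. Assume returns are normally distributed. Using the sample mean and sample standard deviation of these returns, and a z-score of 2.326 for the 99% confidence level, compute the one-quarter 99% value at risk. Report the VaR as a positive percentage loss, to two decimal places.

μ = (-0.1 + 3.2 + 0.3 + 5.4 − 2.2 + 2.8 + 1.8 + 6.7) / 8 = 2.2375%
Sample std dev = √[60.2588 / 7] = 2.9340%
VaR = −(μ − z·σ) = −(2.2375 − 2.326 × 2.9340) = −(-4.5870) = 4.5870%

4.59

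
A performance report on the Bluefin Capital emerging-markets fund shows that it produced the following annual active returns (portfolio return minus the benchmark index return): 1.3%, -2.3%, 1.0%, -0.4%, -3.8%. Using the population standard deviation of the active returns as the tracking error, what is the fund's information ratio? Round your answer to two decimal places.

-0.43

Mean return r̄ = -4.20 / 5 = -0.8400%
Population σ = √[Σ(r − r̄)² / 5] = √[19.0520 / 5] = √3.8104 = 1.9520%
IR = r̄ / tracking error = -0.8400 / 1.9520 = -0.4303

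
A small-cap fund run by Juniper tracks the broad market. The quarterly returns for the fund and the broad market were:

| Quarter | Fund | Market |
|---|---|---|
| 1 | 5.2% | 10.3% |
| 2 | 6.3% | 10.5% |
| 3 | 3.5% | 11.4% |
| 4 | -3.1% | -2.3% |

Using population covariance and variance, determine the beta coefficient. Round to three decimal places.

0.607

r̄p = 2.9750%,  r̄m = 7.4750%
Cov = Σ(rp − r̄p)(rm − r̄m) / 4 = 19.4469
Var(rm) = Σ(rm − r̄m)² / 4 = 32.0219
β = Cov / Var = 19.4469 / 32.0219 = 0.6073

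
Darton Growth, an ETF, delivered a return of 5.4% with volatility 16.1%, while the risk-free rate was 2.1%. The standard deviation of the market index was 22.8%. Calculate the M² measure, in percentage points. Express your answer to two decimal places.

Sharpe = (Rp − Rf) / σp = (5.4% − 2.1%) / 16.1% = 0.2050
M² = Rf + Sharpe × σm = 2.1% + 0.2050 × 22.8% = 6.7740%

6.77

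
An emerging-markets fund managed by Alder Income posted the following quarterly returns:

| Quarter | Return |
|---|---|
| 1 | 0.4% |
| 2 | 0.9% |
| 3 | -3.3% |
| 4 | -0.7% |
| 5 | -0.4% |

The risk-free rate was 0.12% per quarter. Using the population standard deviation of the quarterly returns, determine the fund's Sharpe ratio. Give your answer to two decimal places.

μ = (0.4 + 0.9 − 3.3 − 0.7 − 0.4) / 5 = -3.10 / 5 = -0.6200%
Σ(r − μ)² = (0.4 − (-0.6200))² + (0.9 − (-0.6200))² + (-3.3 − (-0.6200))² + … = 10.5880
population σ = √(10.5880 / 5) = √2.1176 = 1.4552%
Sharpe = (μ − rf) / σ = (-0.6200 − 0.12) / 1.4552 = -0.7400 / 1.4552 = -0.5085

-0.51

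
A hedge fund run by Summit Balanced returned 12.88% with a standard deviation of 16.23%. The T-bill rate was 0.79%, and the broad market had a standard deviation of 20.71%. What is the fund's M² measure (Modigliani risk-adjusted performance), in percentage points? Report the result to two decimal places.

16.22

Sharpe = (Rp − Rf) / σp = (12.88% − 0.79%) / 16.23% = 0.7449
M² = Rf + Sharpe × σm = 0.79% + 0.7449 × 20.71% = 16.2169%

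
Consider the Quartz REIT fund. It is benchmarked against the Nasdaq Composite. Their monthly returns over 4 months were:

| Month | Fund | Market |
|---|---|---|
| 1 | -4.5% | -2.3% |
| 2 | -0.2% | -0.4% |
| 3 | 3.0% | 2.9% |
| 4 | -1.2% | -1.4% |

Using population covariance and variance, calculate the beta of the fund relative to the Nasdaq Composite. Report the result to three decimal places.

1.290

r̄p = -0.7250%,  r̄m = -0.3000%
Cov = Σ(rp − r̄p)(rm − r̄m) / 4 = 4.9850
Var(rm) = Σ(rm − r̄m)² / 4 = 3.8650
β = Cov / Var = 4.9850 / 3.8650 = 1.2898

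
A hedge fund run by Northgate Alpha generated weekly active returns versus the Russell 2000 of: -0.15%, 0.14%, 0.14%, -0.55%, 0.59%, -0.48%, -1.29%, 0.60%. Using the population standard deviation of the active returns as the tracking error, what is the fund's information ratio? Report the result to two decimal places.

r̄ = (-0.15 + 0.14 + 0.14 − 0.55 + 0.59 − 0.48 − 1.29 + 0.6) / 8 = -1.000 / 8 = -0.1250%
Population std dev = √[2.8418 / 8] = 0.5960%
IR = r̄ / tracking error = -0.1250 / 0.5960 = -0.2097

-0.21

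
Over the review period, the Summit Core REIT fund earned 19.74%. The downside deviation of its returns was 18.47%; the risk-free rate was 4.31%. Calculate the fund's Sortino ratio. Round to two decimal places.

0.84

Sortino = (Rp − Rf) / σd = (19.74% − 4.31%) / 18.47% = 15.43% / 18.47% = 0.8354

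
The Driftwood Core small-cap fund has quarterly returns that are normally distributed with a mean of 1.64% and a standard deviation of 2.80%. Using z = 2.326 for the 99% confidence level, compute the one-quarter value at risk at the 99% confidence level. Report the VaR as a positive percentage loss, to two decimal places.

VaR (as % loss) = −(μ − z·σ) = −(1.64% − 2.326 × 2.80%) = −(-4.8728%) = 4.8728%

4.87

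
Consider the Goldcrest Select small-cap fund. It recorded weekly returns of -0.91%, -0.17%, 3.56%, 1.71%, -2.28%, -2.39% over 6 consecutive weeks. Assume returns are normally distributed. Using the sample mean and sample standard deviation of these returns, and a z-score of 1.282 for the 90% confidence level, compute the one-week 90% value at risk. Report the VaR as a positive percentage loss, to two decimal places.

3.08

r̄ = (-0.91 − 0.17 + 3.56 + 1.71 − 2.28 − 2.39) / 6 = -0.0800%
Σ(r − r̄)² = (-0.91 − (-0.0800))² + (-0.17 − (-0.0800))² + … = 27.3268
σ = √[27.3268 / 5] = 2.3378%
VaR = −(r̄ − z·σ) = −(-0.0800 − 1.282 × 2.3378) = −(-3.0771) = 3.0771%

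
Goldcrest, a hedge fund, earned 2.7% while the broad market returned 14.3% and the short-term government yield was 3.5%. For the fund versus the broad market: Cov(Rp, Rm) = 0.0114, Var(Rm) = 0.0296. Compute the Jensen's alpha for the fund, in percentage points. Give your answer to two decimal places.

-4.96

β = Cov / Var = 0.0114 / 0.0296 = 0.3851
E[R] = Rf + β(Rm − Rf) = 3.5% + 0.3851 × (14.3% − 3.5%) = 7.6591%
α = Rp − E[R] = 2.7% − 7.6591% = -4.9591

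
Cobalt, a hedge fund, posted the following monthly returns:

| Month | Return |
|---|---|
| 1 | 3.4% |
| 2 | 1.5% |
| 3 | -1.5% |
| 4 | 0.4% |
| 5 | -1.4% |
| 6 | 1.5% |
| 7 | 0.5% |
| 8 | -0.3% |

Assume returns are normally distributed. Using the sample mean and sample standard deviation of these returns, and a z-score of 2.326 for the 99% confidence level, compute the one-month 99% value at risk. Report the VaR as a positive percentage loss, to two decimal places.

3.29

μ = (3.4 + 1.5 − 1.5 + 0.4 − 1.4 + 1.5 + 0.5 − 0.3) / 8 = 4.10 / 8 = 0.5125%
Σ(r − μ)² = 18.6688; sample σ = √(18.6688/7) = 1.6331%
VaR = −(μ − z·σ) = −(0.5125 − 2.326 × 1.6331) = −(-3.2861) = 3.2861%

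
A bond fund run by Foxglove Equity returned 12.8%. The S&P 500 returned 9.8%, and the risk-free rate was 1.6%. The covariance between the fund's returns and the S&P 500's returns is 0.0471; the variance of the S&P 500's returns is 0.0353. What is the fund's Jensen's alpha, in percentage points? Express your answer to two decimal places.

0.26

β = Cov / Var = 0.0471 / 0.0353 = 1.3343
E[R] = Rf + β(Rm − Rf) = 1.6% + 1.3343 × (9.8% − 1.6%) = 12.5413%
α = Rp − E[R] = 12.8% − 12.5413% = 0.2587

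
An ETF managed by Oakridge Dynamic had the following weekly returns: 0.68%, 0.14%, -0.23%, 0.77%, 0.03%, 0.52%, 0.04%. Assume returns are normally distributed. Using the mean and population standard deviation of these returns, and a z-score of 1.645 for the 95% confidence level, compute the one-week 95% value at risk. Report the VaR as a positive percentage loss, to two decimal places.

0.30

Mean return r̄ = 1.950 / 7 = 0.2786%
Σ(r − r̄)² = (0.68 − 0.2786)² + (0.14 − 0.2786)² + … = 0.8575
population σ = √(0.8575 / 7) = √0.1225 = 0.3500%
VaR = −(r̄ − z·σ) = −(0.2786 − 1.645 × 0.3500) = −(-0.2972) = 0.2972%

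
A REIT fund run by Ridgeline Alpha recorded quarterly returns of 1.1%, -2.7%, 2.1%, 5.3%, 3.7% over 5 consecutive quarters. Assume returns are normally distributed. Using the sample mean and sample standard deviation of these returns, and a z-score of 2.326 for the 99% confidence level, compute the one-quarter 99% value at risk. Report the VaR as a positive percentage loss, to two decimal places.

μ = (1.1 − 2.7 + 2.1 + 5.3 + 3.7) / 5 = 1.9000%
Σ(r − μ)² = (1.1 − 1.9000)² + (-2.7 − 1.9000)² + (2.1 − 1.9000)² + … = 36.6400
sample σ = √(36.6400 / 4) = √9.1600 = 3.0265%
VaR = −(μ − z·σ) = −(1.9000 − 2.326 × 3.0265) = −(-5.1396) = 5.1396%

5.14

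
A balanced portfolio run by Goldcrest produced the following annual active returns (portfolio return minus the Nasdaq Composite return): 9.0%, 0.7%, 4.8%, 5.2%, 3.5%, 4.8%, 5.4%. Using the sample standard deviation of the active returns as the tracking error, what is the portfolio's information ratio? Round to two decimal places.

1.93

r̄ = (9 + 0.7 + 4.8 + 5.2 + 3.5 + 4.8 + 5.4) / 7 = 4.7714%
Sample σ = √[Σ(r − r̄)² / 6] = √[36.6543 / 6] = √6.1091 = 2.4717%
IR = r̄ / tracking error = 4.7714 / 2.4717 = 1.9304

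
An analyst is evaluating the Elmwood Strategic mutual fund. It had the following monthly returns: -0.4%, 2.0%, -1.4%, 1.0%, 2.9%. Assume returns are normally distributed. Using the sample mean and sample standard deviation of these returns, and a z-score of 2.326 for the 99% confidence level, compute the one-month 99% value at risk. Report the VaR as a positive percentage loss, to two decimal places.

3.24

Mean return r̄ = 4.10 / 5 = 0.8200%
Σ(r − r̄)² = 12.1680; sample σ = √(12.1680/4) = 1.7441%
VaR = −(r̄ − z·σ) = −(0.8200 − 2.326 × 1.7441) = −(-3.2368) = 3.2368%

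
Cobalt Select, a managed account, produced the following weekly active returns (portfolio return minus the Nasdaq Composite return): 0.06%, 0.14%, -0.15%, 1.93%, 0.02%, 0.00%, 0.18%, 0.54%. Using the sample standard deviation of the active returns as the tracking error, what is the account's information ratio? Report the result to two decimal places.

Mean return r̄ = 2.720 / 8 = 0.3400%
Σ(r − r̄)² = 3.1702; sample σ = √(3.1702/7) = 0.6730%
IR = r̄ / tracking error = 0.3400 / 0.6730 = 0.5052

0.51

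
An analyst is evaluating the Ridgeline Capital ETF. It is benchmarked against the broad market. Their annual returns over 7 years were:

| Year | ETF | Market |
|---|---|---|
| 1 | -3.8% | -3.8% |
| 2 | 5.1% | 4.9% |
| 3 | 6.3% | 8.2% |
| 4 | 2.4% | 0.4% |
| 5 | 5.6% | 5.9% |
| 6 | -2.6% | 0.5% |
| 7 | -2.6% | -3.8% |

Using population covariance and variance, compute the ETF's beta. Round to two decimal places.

0.86

r̄p = 1.4857%,  r̄m = 1.7571%
Cov = Σ(rp − r̄p)(rm − r̄m) / 7 = 16.4851
Var(rm) = Σ(rm − r̄m)² / 7 = 19.1053
β = Cov / Var = 16.4851 / 19.1053 = 0.8629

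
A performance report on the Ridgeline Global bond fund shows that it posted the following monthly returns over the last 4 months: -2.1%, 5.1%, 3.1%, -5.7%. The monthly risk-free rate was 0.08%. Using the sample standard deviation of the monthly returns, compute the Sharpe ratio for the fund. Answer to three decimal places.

0.004

μ = (-2.1 + 5.1 + 3.1 − 5.7) / 4 = 0.1000%
Σ(r − μ)² = 72.4800; sample σ = √(72.4800/3) = 4.9153%
Sharpe = (μ − rf) / σ = (0.1000 − 0.08) / 4.9153 = 0.0200 / 4.9153 = 0.0041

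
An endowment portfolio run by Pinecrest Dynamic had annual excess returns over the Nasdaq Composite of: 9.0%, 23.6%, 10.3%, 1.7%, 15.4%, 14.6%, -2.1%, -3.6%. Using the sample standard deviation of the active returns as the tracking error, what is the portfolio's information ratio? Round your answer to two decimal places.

Mean return r̄ = 68.90 / 8 = 8.6125%
Sample std dev = √[621.2288 / 7] = 9.4206%
IR = r̄ / tracking error = 8.6125 / 9.4206 = 0.9142

0.91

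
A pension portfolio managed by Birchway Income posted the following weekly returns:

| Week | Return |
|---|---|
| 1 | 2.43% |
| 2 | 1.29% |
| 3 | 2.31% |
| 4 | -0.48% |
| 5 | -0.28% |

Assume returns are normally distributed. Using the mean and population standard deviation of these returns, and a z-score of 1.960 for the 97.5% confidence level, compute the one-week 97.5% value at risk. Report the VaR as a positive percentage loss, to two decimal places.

μ = (2.43 + 1.29 + 2.31 − 0.48 − 0.28) / 5 = 5.270 / 5 = 1.0540%
Population std dev = √[7.6593 / 5] = 1.2377%
VaR = −(μ − z·σ) = −(1.0540 − 1.960 × 1.2377) = −(-1.3719) = 1.3719%

1.37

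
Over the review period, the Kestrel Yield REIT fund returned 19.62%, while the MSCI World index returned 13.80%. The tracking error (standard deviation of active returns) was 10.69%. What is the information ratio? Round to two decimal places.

0.54

IR = (Rp − Rb) / TE = (19.62% − 13.80%) / 10.69% = 5.82% / 10.69% = 0.5444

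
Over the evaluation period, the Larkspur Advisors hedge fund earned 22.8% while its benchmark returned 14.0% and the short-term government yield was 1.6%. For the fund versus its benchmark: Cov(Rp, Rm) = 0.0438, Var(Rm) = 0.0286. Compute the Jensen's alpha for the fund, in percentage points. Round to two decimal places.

2.21

β = Cov / Var = 0.0438 / 0.0286 = 1.5315
E[R] = Rf + β(Rm − Rf) = 1.6% + 1.5315 × (14.0% − 1.6%) = 20.5906%
α = Rp − E[R] = 22.8% − 20.5906% = 2.2094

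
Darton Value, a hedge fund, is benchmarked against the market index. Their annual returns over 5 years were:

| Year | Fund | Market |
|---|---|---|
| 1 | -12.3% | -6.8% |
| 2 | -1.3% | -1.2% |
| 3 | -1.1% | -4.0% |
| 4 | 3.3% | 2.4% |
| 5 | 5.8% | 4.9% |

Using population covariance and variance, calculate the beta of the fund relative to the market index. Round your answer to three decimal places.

r̄p = -1.1200%,  r̄m = -0.9400%
Cov = Σ(rp − r̄p)(rm − r̄m) / 5 = 24.1352
Var(rm) = Σ(rm − r̄m)² / 5 = 17.8064
β = Cov / Var = 24.1352 / 17.8064 = 1.3554

1.355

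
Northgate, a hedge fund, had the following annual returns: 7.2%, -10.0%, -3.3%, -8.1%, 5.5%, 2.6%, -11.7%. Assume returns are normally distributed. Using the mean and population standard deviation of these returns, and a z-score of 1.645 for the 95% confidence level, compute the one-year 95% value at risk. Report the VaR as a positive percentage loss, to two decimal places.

μ = (7.2 − 10 − 3.3 − 8.1 + 5.5 + 2.6 − 11.7) / 7 = -2.5429%
Population σ = √[Σ(r − μ)² / 7] = √[356.9771 / 7] = √50.9967 = 7.1412%
VaR = −(μ − z·σ) = −(-2.5429 − 1.645 × 7.1412) = −(-14.2902) = 14.2902%

14.29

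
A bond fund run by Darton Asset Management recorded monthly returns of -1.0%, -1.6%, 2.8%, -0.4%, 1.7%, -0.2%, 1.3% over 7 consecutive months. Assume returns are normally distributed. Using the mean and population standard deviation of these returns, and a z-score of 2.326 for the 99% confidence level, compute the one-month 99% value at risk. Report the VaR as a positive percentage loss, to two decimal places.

Mean return r̄ = 2.60 / 7 = 0.3714%
Population σ = √[Σ(r − r̄)² / 7] = √[15.2143 / 7] = √2.1735 = 1.4743%
VaR = −(r̄ − z·σ) = −(0.3714 − 2.326 × 1.4743) = −(-3.0578) = 3.0578%

3.06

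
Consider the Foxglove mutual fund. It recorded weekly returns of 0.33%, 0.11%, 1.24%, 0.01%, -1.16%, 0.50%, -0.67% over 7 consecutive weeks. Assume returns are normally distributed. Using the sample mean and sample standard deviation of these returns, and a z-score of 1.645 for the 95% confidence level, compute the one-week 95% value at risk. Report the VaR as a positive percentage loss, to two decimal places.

μ = (0.33 + 0.11 + 1.24 + 0.01 − 1.16 + 0.5 − 0.67) / 7 = 0.360 / 7 = 0.0514%
Sample std dev = √[3.6847 / 6] = 0.7837%
VaR = −(μ − z·σ) = −(0.0514 − 1.645 × 0.7837) = −(-1.2378) = 1.2378%

1.24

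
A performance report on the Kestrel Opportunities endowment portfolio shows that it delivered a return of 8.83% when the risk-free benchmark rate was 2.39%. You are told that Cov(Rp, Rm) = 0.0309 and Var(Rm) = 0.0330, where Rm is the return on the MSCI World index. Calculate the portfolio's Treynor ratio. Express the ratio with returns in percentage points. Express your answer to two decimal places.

β = Cov / Var = 0.0309 / 0.0330 = 0.9364
Treynor = (Rp − Rf) / β = (8.83% − 2.39%) / 0.9364 = 6.44 / 0.9364 = 6.8774

6.88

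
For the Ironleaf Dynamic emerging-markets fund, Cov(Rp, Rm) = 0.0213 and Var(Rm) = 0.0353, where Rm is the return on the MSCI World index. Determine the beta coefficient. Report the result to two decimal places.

β = Cov(Rp, Rm) / Var(Rm) = 0.0213 / 0.0353 = 0.6034

0.60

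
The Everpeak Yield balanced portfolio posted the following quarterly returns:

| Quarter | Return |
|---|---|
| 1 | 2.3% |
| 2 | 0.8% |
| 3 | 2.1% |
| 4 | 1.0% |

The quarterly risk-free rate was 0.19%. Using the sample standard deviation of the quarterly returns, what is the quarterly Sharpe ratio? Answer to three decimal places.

1.791

r̄ = (2.3 + 0.8 + 2.1 + 1) / 4 = 6.20 / 4 = 1.5500%
Σ(r − r̄)² = 1.7300; sample σ = √(1.7300/3) = 0.7594%
Sharpe = (r̄ − rf) / σ = (1.5500 − 0.19) / 0.7594 = 1.3600 / 0.7594 = 1.7909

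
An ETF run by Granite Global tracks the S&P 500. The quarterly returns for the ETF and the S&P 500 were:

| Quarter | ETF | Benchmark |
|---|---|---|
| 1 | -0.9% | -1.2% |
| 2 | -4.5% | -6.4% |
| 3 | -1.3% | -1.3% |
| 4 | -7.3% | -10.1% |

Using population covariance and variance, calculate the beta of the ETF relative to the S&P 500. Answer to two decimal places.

r̄p = -3.5000%,  r̄m = -4.7500%
Cov = Σ(rp − r̄p)(rm − r̄m) / 4 = 9.7000
Var(rm) = Σ(rm − r̄m)² / 4 = 13.9625
β = Cov / Var = 9.7000 / 13.9625 = 0.6947

0.69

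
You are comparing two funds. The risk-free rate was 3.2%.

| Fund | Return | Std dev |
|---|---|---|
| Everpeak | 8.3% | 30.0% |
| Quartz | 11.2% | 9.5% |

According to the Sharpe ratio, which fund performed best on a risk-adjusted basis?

Quartz

Everpeak: Sharpe ratio = (8.3% − 3.2%) / 30.0% = 0.170
Quartz: Sharpe ratio = (11.2% − 3.2%) / 9.5% = 0.842
Highest: Quartz (0.842).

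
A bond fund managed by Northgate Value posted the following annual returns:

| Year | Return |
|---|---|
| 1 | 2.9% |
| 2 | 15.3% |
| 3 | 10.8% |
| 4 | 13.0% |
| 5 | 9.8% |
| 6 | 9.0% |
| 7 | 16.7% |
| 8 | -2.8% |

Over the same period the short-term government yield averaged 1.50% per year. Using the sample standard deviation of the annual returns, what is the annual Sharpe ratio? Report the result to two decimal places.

1.21

μ = (2.9 + 15.3 + 10.8 + 13 + 9.8 + 9 + 16.7 − 2.8) / 8 = 74.70 / 8 = 9.3375%
Sample σ = √[Σ(r − μ)² / 7] = √[294.3988 / 7] = √42.0570 = 6.4851%
Sharpe = (μ − rf) / σ = (9.3375 − 1.5) / 6.4851 = 7.8375 / 6.4851 = 1.2085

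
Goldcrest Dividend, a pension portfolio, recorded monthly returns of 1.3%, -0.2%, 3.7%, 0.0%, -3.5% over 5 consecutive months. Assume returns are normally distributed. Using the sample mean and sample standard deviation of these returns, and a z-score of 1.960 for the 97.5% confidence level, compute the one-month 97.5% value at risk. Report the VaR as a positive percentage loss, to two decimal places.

r̄ = (1.3 − 0.2 + 3.7 + 0 − 3.5) / 5 = 0.2600%
Σ(r − r̄)² = (1.3 − 0.2600)² + (-0.2 − 0.2600)² + … = 27.3320
sample σ = √(27.3320 / 4) = √6.8330 = 2.6140%
VaR = −(r̄ − z·σ) = −(0.2600 − 1.960 × 2.6140) = −(-4.8634) = 4.8634%

4.86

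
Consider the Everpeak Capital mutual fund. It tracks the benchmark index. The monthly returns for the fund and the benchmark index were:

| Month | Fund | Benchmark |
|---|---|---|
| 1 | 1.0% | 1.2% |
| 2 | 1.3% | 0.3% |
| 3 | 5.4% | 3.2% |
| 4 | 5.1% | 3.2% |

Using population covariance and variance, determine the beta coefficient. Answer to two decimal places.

r̄p = 3.2000%,  r̄m = 1.9750%
Cov = Σ(rp − r̄p)(rm − r̄m) / 4 = 2.4775
Var(rm) = Σ(rm − r̄m)² / 4 = 1.6019
β = Cov / Var = 2.4775 / 1.6019 = 1.5466

1.55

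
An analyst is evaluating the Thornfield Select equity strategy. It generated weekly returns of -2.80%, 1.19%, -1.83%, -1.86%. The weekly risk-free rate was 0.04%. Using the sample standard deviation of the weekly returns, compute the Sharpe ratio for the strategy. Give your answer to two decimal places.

r̄ = (-2.8 + 1.19 − 1.83 − 1.86) / 4 = -1.3250%
Σ(r − r̄)² = (-2.8 − (-1.3250))² + (1.19 − (-1.3250))² + … = 9.0421
σ = √[9.0421 / 3] = 1.7361%
Sharpe = (r̄ − rf) / σ = (-1.3250 − 0.04) / 1.7361 = -1.3650 / 1.7361 = -0.7862

-0.79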